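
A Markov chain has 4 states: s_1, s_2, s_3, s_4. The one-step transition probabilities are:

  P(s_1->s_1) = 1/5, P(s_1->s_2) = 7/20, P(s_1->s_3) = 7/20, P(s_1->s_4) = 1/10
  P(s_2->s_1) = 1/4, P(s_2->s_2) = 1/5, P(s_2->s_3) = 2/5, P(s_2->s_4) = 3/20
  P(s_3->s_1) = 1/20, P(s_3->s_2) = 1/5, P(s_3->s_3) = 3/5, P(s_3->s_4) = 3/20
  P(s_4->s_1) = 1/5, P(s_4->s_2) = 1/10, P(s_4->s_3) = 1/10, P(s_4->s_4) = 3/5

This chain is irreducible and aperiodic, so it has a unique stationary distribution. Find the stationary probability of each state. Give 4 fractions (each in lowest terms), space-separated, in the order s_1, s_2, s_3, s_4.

The stationary distribution satisfies pi = pi * P, i.e.:
  pi_s_1 = 1/5*pi_s_1 + 1/4*pi_s_2 + 1/20*pi_s_3 + 1/5*pi_s_4
  pi_s_2 = 7/20*pi_s_1 + 1/5*pi_s_2 + 1/5*pi_s_3 + 1/10*pi_s_4
  pi_s_3 = 7/20*pi_s_1 + 2/5*pi_s_2 + 3/5*pi_s_3 + 1/10*pi_s_4
  pi_s_4 = 1/10*pi_s_1 + 3/20*pi_s_2 + 3/20*pi_s_3 + 3/5*pi_s_4
with normalization: pi_s_1 + pi_s_2 + pi_s_3 + pi_s_4 = 1.

Using the first 3 balance equations plus normalization, the linear system A*pi = b is:
  [-4/5, 1/4, 1/20, 1/5] . pi = 0
  [7/20, -4/5, 1/5, 1/10] . pi = 0
  [7/20, 2/5, -2/5, 1/10] . pi = 0
  [1, 1, 1, 1] . pi = 1

Solving yields:
  pi_s_1 = 46/305
  pi_s_2 = 12/61
  pi_s_3 = 24/61
  pi_s_4 = 79/305

Verification (pi * P):
  46/305*1/5 + 12/61*1/4 + 24/61*1/20 + 79/305*1/5 = 46/305 = pi_s_1  (ok)
  46/305*7/20 + 12/61*1/5 + 24/61*1/5 + 79/305*1/10 = 12/61 = pi_s_2  (ok)
  46/305*7/20 + 12/61*2/5 + 24/61*3/5 + 79/305*1/10 = 24/61 = pi_s_3  (ok)
  46/305*1/10 + 12/61*3/20 + 24/61*3/20 + 79/305*3/5 = 79/305 = pi_s_4  (ok)

Answer: 46/305 12/61 24/61 79/305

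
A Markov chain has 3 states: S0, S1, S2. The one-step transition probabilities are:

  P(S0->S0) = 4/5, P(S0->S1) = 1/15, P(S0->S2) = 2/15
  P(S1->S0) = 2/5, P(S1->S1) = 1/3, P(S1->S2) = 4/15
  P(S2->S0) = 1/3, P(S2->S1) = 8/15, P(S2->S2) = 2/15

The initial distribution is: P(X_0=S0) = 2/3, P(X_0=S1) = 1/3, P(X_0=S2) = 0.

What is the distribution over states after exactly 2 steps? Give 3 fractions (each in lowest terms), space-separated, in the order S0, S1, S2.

Answer: 442/675 43/225 104/675

Derivation:
Propagating the distribution step by step (d_{t+1} = d_t * P):
d_0 = (S0=2/3, S1=1/3, S2=0)
  d_1[S0] = 2/3*4/5 + 1/3*2/5 + 0*1/3 = 2/3
  d_1[S1] = 2/3*1/15 + 1/3*1/3 + 0*8/15 = 7/45
  d_1[S2] = 2/3*2/15 + 1/3*4/15 + 0*2/15 = 8/45
d_1 = (S0=2/3, S1=7/45, S2=8/45)
  d_2[S0] = 2/3*4/5 + 7/45*2/5 + 8/45*1/3 = 442/675
  d_2[S1] = 2/3*1/15 + 7/45*1/3 + 8/45*8/15 = 43/225
  d_2[S2] = 2/3*2/15 + 7/45*4/15 + 8/45*2/15 = 104/675
d_2 = (S0=442/675, S1=43/225, S2=104/675)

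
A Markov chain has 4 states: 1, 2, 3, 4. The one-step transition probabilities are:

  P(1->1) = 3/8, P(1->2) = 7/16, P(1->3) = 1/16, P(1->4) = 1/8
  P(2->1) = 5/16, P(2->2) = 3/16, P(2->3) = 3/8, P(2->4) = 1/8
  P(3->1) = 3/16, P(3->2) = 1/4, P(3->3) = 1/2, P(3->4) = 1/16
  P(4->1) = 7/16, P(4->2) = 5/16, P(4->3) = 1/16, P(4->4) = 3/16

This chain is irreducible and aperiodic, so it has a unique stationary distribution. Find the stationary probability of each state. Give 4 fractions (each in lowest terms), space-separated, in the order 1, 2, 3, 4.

The stationary distribution satisfies pi = pi * P, i.e.:
  pi_1 = 3/8*pi_1 + 5/16*pi_2 + 3/16*pi_3 + 7/16*pi_4
  pi_2 = 7/16*pi_1 + 3/16*pi_2 + 1/4*pi_3 + 5/16*pi_4
  pi_3 = 1/16*pi_1 + 3/8*pi_2 + 1/2*pi_3 + 1/16*pi_4
  pi_4 = 1/8*pi_1 + 1/8*pi_2 + 1/16*pi_3 + 3/16*pi_4
with normalization: pi_1 + pi_2 + pi_3 + pi_4 = 1.

Using the first 3 balance equations plus normalization, the linear system A*pi = b is:
  [-5/8, 5/16, 3/16, 7/16] . pi = 0
  [7/16, -13/16, 1/4, 5/16] . pi = 0
  [1/16, 3/8, -1/2, 1/16] . pi = 0
  [1, 1, 1, 1] . pi = 1

Solving yields:
  pi_1 = 909/2915
  pi_2 = 866/2915
  pi_3 = 161/583
  pi_4 = 67/583

Verification (pi * P):
  909/2915*3/8 + 866/2915*5/16 + 161/583*3/16 + 67/583*7/16 = 909/2915 = pi_1  (ok)
  909/2915*7/16 + 866/2915*3/16 + 161/583*1/4 + 67/583*5/16 = 866/2915 = pi_2  (ok)
  909/2915*1/16 + 866/2915*3/8 + 161/583*1/2 + 67/583*1/16 = 161/583 = pi_3  (ok)
  909/2915*1/8 + 866/2915*1/8 + 161/583*1/16 + 67/583*3/16 = 67/583 = pi_4  (ok)

Answer: 909/2915 866/2915 161/583 67/583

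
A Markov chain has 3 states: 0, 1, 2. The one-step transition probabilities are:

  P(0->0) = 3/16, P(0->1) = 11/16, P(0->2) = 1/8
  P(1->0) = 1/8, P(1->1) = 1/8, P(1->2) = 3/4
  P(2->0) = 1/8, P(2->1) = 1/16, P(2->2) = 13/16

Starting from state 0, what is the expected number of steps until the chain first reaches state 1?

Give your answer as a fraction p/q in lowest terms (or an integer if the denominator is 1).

Let h_i = expected steps to first reach 1 from state i.
Boundary: h_1 = 0.
First-step equations for the other states:
  h_0 = 1 + 3/16*h_0 + 11/16*h_1 + 1/8*h_2
  h_2 = 1 + 1/8*h_0 + 1/16*h_1 + 13/16*h_2

Substituting h_1 = 0 and rearranging gives the linear system (I - Q) h = 1:
  [13/16, -1/8] . (h_0, h_2) = 1
  [-1/8, 3/16] . (h_0, h_2) = 1

Solving yields:
  h_0 = 16/7
  h_2 = 48/7

Starting state is 0, so the expected hitting time is h_0 = 16/7.

Answer: 16/7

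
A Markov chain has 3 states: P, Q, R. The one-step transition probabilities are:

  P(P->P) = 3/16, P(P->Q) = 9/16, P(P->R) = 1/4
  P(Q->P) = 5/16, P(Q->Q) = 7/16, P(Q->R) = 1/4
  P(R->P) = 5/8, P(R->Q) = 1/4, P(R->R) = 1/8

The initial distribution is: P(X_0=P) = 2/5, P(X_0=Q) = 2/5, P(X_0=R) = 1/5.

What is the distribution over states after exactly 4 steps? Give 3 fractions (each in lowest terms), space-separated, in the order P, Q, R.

Answer: 13909/40960 17949/40960 4551/20480

Derivation:
Propagating the distribution step by step (d_{t+1} = d_t * P):
d_0 = (P=2/5, Q=2/5, R=1/5)
  d_1[P] = 2/5*3/16 + 2/5*5/16 + 1/5*5/8 = 13/40
  d_1[Q] = 2/5*9/16 + 2/5*7/16 + 1/5*1/4 = 9/20
  d_1[R] = 2/5*1/4 + 2/5*1/4 + 1/5*1/8 = 9/40
d_1 = (P=13/40, Q=9/20, R=9/40)
  d_2[P] = 13/40*3/16 + 9/20*5/16 + 9/40*5/8 = 219/640
  d_2[Q] = 13/40*9/16 + 9/20*7/16 + 9/40*1/4 = 279/640
  d_2[R] = 13/40*1/4 + 9/20*1/4 + 9/40*1/8 = 71/320
d_2 = (P=219/640, Q=279/640, R=71/320)
  d_3[P] = 219/640*3/16 + 279/640*5/16 + 71/320*5/8 = 217/640
  d_3[Q] = 219/640*9/16 + 279/640*7/16 + 71/320*1/4 = 1123/2560
  d_3[R] = 219/640*1/4 + 279/640*1/4 + 71/320*1/8 = 569/2560
d_3 = (P=217/640, Q=1123/2560, R=569/2560)
  d_4[P] = 217/640*3/16 + 1123/2560*5/16 + 569/2560*5/8 = 13909/40960
  d_4[Q] = 217/640*9/16 + 1123/2560*7/16 + 569/2560*1/4 = 17949/40960
  d_4[R] = 217/640*1/4 + 1123/2560*1/4 + 569/2560*1/8 = 4551/20480
d_4 = (P=13909/40960, Q=17949/40960, R=4551/20480)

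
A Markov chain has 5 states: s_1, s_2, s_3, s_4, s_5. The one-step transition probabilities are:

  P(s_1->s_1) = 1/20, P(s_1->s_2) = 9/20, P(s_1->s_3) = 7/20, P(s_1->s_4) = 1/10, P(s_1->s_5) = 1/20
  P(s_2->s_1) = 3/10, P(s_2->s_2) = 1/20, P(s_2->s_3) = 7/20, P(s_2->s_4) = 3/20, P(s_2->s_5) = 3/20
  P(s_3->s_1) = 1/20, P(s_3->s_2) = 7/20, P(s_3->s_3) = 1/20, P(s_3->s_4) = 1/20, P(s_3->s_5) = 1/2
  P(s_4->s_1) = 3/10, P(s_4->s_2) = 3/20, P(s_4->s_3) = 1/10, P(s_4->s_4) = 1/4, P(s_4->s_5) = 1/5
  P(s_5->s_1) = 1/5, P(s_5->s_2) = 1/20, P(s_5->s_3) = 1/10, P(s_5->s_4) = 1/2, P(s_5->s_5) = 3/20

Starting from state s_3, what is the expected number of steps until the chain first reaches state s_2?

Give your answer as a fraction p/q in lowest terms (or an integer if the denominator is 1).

Let h_i = expected steps to first reach s_2 from state i.
Boundary: h_s_2 = 0.
First-step equations for the other states:
  h_s_1 = 1 + 1/20*h_s_1 + 9/20*h_s_2 + 7/20*h_s_3 + 1/10*h_s_4 + 1/20*h_s_5
  h_s_3 = 1 + 1/20*h_s_1 + 7/20*h_s_2 + 1/20*h_s_3 + 1/20*h_s_4 + 1/2*h_s_5
  h_s_4 = 1 + 3/10*h_s_1 + 3/20*h_s_2 + 1/10*h_s_3 + 1/4*h_s_4 + 1/5*h_s_5
  h_s_5 = 1 + 1/5*h_s_1 + 1/20*h_s_2 + 1/10*h_s_3 + 1/2*h_s_4 + 3/20*h_s_5

Substituting h_s_2 = 0 and rearranging gives the linear system (I - Q) h = 1:
  [19/20, -7/20, -1/10, -1/20] . (h_s_1, h_s_3, h_s_4, h_s_5) = 1
  [-1/20, 19/20, -1/20, -1/2] . (h_s_1, h_s_3, h_s_4, h_s_5) = 1
  [-3/10, -1/10, 3/4, -1/5] . (h_s_1, h_s_3, h_s_4, h_s_5) = 1
  [-1/5, -1/10, -1/2, 17/20] . (h_s_1, h_s_3, h_s_4, h_s_5) = 1

Solving yields:
  h_s_1 = 480/143
  h_s_3 = 600/143
  h_s_4 = 60/13
  h_s_5 = 740/143

Starting state is s_3, so the expected hitting time is h_s_3 = 600/143.

Answer: 600/143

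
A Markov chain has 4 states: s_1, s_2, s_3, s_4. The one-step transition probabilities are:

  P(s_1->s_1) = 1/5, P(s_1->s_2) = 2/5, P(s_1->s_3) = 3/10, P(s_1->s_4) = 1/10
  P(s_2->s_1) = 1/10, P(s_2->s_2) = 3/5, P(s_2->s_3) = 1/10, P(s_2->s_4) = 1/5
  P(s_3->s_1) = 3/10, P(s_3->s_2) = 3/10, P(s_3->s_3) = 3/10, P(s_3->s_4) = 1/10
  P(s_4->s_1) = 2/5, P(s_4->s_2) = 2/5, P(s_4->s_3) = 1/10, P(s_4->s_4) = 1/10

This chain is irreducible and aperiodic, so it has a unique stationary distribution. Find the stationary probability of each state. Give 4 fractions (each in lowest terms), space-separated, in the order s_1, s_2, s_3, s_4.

Answer: 155/778 186/389 68/389 115/778

Derivation:
The stationary distribution satisfies pi = pi * P, i.e.:
  pi_s_1 = 1/5*pi_s_1 + 1/10*pi_s_2 + 3/10*pi_s_3 + 2/5*pi_s_4
  pi_s_2 = 2/5*pi_s_1 + 3/5*pi_s_2 + 3/10*pi_s_3 + 2/5*pi_s_4
  pi_s_3 = 3/10*pi_s_1 + 1/10*pi_s_2 + 3/10*pi_s_3 + 1/10*pi_s_4
  pi_s_4 = 1/10*pi_s_1 + 1/5*pi_s_2 + 1/10*pi_s_3 + 1/10*pi_s_4
with normalization: pi_s_1 + pi_s_2 + pi_s_3 + pi_s_4 = 1.

Using the first 3 balance equations plus normalization, the linear system A*pi = b is:
  [-4/5, 1/10, 3/10, 2/5] . pi = 0
  [2/5, -2/5, 3/10, 2/5] . pi = 0
  [3/10, 1/10, -7/10, 1/10] . pi = 0
  [1, 1, 1, 1] . pi = 1

Solving yields:
  pi_s_1 = 155/778
  pi_s_2 = 186/389
  pi_s_3 = 68/389
  pi_s_4 = 115/778

Verification (pi * P):
  155/778*1/5 + 186/389*1/10 + 68/389*3/10 + 115/778*2/5 = 155/778 = pi_s_1  (ok)
  155/778*2/5 + 186/389*3/5 + 68/389*3/10 + 115/778*2/5 = 186/389 = pi_s_2  (ok)
  155/778*3/10 + 186/389*1/10 + 68/389*3/10 + 115/778*1/10 = 68/389 = pi_s_3  (ok)
  155/778*1/10 + 186/389*1/5 + 68/389*1/10 + 115/778*1/10 = 115/778 = pi_s_4  (ok)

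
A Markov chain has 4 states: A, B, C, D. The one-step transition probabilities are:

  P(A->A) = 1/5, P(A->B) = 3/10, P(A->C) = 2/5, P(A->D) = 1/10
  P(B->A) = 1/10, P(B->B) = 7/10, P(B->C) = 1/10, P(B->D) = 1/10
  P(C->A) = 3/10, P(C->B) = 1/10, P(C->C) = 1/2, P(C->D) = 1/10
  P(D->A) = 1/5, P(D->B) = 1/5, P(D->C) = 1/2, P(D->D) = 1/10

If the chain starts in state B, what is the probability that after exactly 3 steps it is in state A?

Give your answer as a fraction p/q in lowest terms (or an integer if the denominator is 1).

Answer: 83/500

Derivation:
Computing P^3 by repeated multiplication:
P^1 =
  A: [1/5, 3/10, 2/5, 1/10]
  B: [1/10, 7/10, 1/10, 1/10]
  C: [3/10, 1/10, 1/2, 1/10]
  D: [1/5, 1/5, 1/2, 1/10]
P^2 =
  A: [21/100, 33/100, 9/25, 1/10]
  B: [7/50, 11/20, 21/100, 1/10]
  C: [6/25, 23/100, 43/100, 1/10]
  D: [23/100, 27/100, 2/5, 1/10]
P^3 =
  A: [203/1000, 7/20, 347/1000, 1/10]
  B: [83/500, 117/250, 133/500, 1/10]
  C: [11/50, 37/125, 48/125, 1/10]
  D: [213/1000, 159/500, 369/1000, 1/10]

(P^3)[B -> A] = 83/500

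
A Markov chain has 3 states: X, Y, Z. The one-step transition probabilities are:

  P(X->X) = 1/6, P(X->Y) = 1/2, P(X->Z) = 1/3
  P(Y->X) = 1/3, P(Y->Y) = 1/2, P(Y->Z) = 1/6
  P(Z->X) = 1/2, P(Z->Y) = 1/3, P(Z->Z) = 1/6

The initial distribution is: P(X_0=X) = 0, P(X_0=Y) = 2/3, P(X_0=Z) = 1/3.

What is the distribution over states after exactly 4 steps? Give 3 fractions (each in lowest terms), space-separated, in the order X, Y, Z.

Answer: 409/1296 451/972 857/3888

Derivation:
Propagating the distribution step by step (d_{t+1} = d_t * P):
d_0 = (X=0, Y=2/3, Z=1/3)
  d_1[X] = 0*1/6 + 2/3*1/3 + 1/3*1/2 = 7/18
  d_1[Y] = 0*1/2 + 2/3*1/2 + 1/3*1/3 = 4/9
  d_1[Z] = 0*1/3 + 2/3*1/6 + 1/3*1/6 = 1/6
d_1 = (X=7/18, Y=4/9, Z=1/6)
  d_2[X] = 7/18*1/6 + 4/9*1/3 + 1/6*1/2 = 8/27
  d_2[Y] = 7/18*1/2 + 4/9*1/2 + 1/6*1/3 = 17/36
  d_2[Z] = 7/18*1/3 + 4/9*1/6 + 1/6*1/6 = 25/108
d_2 = (X=8/27, Y=17/36, Z=25/108)
  d_3[X] = 8/27*1/6 + 17/36*1/3 + 25/108*1/2 = 209/648
  d_3[Y] = 8/27*1/2 + 17/36*1/2 + 25/108*1/3 = 299/648
  d_3[Z] = 8/27*1/3 + 17/36*1/6 + 25/108*1/6 = 35/162
d_3 = (X=209/648, Y=299/648, Z=35/162)
  d_4[X] = 209/648*1/6 + 299/648*1/3 + 35/162*1/2 = 409/1296
  d_4[Y] = 209/648*1/2 + 299/648*1/2 + 35/162*1/3 = 451/972
  d_4[Z] = 209/648*1/3 + 299/648*1/6 + 35/162*1/6 = 857/3888
d_4 = (X=409/1296, Y=451/972, Z=857/3888)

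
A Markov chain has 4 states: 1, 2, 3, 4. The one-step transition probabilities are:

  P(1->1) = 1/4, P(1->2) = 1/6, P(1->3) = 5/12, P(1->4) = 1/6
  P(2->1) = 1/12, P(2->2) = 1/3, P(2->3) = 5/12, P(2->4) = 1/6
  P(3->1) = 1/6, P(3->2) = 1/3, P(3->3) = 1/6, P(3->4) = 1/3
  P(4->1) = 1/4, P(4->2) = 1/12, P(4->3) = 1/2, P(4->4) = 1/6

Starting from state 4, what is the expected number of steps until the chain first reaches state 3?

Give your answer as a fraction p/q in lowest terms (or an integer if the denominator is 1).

Answer: 66/31

Derivation:
Let h_i = expected steps to first reach 3 from state i.
Boundary: h_3 = 0.
First-step equations for the other states:
  h_1 = 1 + 1/4*h_1 + 1/6*h_2 + 5/12*h_3 + 1/6*h_4
  h_2 = 1 + 1/12*h_1 + 1/3*h_2 + 5/12*h_3 + 1/6*h_4
  h_4 = 1 + 1/4*h_1 + 1/12*h_2 + 1/2*h_3 + 1/6*h_4

Substituting h_3 = 0 and rearranging gives the linear system (I - Q) h = 1:
  [3/4, -1/6, -1/6] . (h_1, h_2, h_4) = 1
  [-1/12, 2/3, -1/6] . (h_1, h_2, h_4) = 1
  [-1/4, -1/12, 5/6] . (h_1, h_2, h_4) = 1

Solving yields:
  h_1 = 72/31
  h_2 = 72/31
  h_4 = 66/31

Starting state is 4, so the expected hitting time is h_4 = 66/31.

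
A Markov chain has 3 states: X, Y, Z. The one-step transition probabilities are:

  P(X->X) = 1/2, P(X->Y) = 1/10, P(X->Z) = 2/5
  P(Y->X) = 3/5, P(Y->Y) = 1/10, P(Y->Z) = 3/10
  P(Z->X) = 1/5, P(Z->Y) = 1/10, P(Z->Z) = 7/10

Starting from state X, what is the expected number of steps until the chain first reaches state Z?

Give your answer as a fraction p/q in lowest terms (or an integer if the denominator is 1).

Let h_i = expected steps to first reach Z from state i.
Boundary: h_Z = 0.
First-step equations for the other states:
  h_X = 1 + 1/2*h_X + 1/10*h_Y + 2/5*h_Z
  h_Y = 1 + 3/5*h_X + 1/10*h_Y + 3/10*h_Z

Substituting h_Z = 0 and rearranging gives the linear system (I - Q) h = 1:
  [1/2, -1/10] . (h_X, h_Y) = 1
  [-3/5, 9/10] . (h_X, h_Y) = 1

Solving yields:
  h_X = 100/39
  h_Y = 110/39

Starting state is X, so the expected hitting time is h_X = 100/39.

Answer: 100/39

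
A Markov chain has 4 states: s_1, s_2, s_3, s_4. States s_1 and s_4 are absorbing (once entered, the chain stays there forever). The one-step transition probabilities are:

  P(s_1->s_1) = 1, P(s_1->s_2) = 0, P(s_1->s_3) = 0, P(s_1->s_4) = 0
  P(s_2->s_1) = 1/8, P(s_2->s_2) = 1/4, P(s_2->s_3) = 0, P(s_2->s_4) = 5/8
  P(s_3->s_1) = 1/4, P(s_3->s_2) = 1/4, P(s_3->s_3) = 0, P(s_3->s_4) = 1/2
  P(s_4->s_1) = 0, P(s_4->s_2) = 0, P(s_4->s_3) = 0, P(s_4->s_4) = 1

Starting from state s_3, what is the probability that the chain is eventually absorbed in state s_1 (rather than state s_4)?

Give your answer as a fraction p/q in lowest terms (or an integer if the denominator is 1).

Answer: 7/24

Derivation:
Let a_i = P(absorbed in s_1 | start in state i).
Boundary conditions: a_s_1 = 1, a_s_4 = 0.
For each transient state i, a_i = sum_j P(i->j) * a_j:
  a_s_2 = 1/8*a_s_1 + 1/4*a_s_2 + 0*a_s_3 + 5/8*a_s_4
  a_s_3 = 1/4*a_s_1 + 1/4*a_s_2 + 0*a_s_3 + 1/2*a_s_4

Substituting a_s_1 = 1 and a_s_4 = 0, rearrange to (I - Q) a = r where r[i] = P(i -> s_1):
  [3/4, 0] . (a_s_2, a_s_3) = 1/8
  [-1/4, 1] . (a_s_2, a_s_3) = 1/4

Solving yields:
  a_s_2 = 1/6
  a_s_3 = 7/24

Starting state is s_3, so the absorption probability is a_s_3 = 7/24.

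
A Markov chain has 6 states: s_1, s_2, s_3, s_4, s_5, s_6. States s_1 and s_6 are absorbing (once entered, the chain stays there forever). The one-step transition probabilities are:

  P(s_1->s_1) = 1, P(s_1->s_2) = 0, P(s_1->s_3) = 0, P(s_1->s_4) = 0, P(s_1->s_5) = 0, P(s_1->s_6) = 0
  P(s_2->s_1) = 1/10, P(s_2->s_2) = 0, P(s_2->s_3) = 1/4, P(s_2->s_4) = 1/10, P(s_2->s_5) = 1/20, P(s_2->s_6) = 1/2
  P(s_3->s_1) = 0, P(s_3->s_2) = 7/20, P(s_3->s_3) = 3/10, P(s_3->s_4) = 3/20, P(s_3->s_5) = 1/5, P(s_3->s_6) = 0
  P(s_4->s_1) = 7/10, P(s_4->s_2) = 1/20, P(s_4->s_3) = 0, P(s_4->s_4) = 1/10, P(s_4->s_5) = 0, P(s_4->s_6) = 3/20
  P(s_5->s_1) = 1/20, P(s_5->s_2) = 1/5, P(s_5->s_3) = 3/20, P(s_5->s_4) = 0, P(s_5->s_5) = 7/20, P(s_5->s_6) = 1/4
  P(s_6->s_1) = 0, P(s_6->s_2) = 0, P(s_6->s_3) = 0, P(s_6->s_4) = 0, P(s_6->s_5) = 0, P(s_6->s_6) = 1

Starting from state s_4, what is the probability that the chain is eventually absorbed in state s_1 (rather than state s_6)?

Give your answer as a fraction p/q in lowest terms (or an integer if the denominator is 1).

Let a_i = P(absorbed in s_1 | start in state i).
Boundary conditions: a_s_1 = 1, a_s_6 = 0.
For each transient state i, a_i = sum_j P(i->j) * a_j:
  a_s_2 = 1/10*a_s_1 + 0*a_s_2 + 1/4*a_s_3 + 1/10*a_s_4 + 1/20*a_s_5 + 1/2*a_s_6
  a_s_3 = 0*a_s_1 + 7/20*a_s_2 + 3/10*a_s_3 + 3/20*a_s_4 + 1/5*a_s_5 + 0*a_s_6
  a_s_4 = 7/10*a_s_1 + 1/20*a_s_2 + 0*a_s_3 + 1/10*a_s_4 + 0*a_s_5 + 3/20*a_s_6
  a_s_5 = 1/20*a_s_1 + 1/5*a_s_2 + 3/20*a_s_3 + 0*a_s_4 + 7/20*a_s_5 + 1/4*a_s_6

Substituting a_s_1 = 1 and a_s_6 = 0, rearrange to (I - Q) a = r where r[i] = P(i -> s_1):
  [1, -1/4, -1/10, -1/20] . (a_s_2, a_s_3, a_s_4, a_s_5) = 1/10
  [-7/20, 7/10, -3/20, -1/5] . (a_s_2, a_s_3, a_s_4, a_s_5) = 0
  [-1/20, 0, 9/10, 0] . (a_s_2, a_s_3, a_s_4, a_s_5) = 7/10
  [-1/5, -3/20, 0, 13/20] . (a_s_2, a_s_3, a_s_4, a_s_5) = 1/20

Solving yields:
  a_s_2 = 211/730
  a_s_3 = 19239/49640
  a_s_4 = 1159/1460
  a_s_5 = 12673/49640

Starting state is s_4, so the absorption probability is a_s_4 = 1159/1460.

Answer: 1159/1460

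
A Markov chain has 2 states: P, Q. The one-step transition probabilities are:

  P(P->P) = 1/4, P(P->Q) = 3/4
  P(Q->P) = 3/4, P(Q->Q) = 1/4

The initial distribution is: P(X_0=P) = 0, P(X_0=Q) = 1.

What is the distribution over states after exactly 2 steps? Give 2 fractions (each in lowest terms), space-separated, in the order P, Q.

Answer: 3/8 5/8

Derivation:
Propagating the distribution step by step (d_{t+1} = d_t * P):
d_0 = (P=0, Q=1)
  d_1[P] = 0*1/4 + 1*3/4 = 3/4
  d_1[Q] = 0*3/4 + 1*1/4 = 1/4
d_1 = (P=3/4, Q=1/4)
  d_2[P] = 3/4*1/4 + 1/4*3/4 = 3/8
  d_2[Q] = 3/4*3/4 + 1/4*1/4 = 5/8
d_2 = (P=3/8, Q=5/8)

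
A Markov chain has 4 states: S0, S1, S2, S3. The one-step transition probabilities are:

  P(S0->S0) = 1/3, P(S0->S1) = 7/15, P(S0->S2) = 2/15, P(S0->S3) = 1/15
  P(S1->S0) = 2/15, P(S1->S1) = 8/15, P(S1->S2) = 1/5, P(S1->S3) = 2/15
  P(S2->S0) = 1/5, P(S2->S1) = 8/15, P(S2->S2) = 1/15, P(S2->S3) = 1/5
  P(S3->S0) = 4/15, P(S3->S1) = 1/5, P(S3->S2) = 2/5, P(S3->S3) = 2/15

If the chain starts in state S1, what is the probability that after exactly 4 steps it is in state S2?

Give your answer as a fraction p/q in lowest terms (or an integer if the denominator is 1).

Answer: 1057/5625

Derivation:
Computing P^4 by repeated multiplication:
P^1 =
  S0: [1/3, 7/15, 2/15, 1/15]
  S1: [2/15, 8/15, 1/5, 2/15]
  S2: [1/5, 8/15, 1/15, 1/5]
  S3: [4/15, 1/5, 2/5, 2/15]
P^2 =
  S0: [49/225, 22/45, 13/75, 3/25]
  S1: [43/225, 12/25, 43/225, 31/225]
  S2: [46/225, 34/75, 49/225, 28/225]
  S3: [52/225, 106/225, 7/45, 32/225]
P^3 =
  S0: [46/225, 1616/3375, 629/3375, 88/675]
  S1: [76/375, 178/375, 71/375, 2/15]
  S2: [77/375, 538/1125, 41/225, 151/1125]
  S3: [47/225, 1588/3375, 649/3375, 433/3375]
P^4 =
  S0: [3443/16875, 4822/10125, 9497/50625, 6689/50625]
  S1: [383/1875, 2674/5625, 1057/5625, 149/1125]
  S2: [46/225, 8014/16875, 3187/16875, 2224/16875]
  S3: [692/3375, 4826/10125, 9421/50625, 6694/50625]

(P^4)[S1 -> S2] = 1057/5625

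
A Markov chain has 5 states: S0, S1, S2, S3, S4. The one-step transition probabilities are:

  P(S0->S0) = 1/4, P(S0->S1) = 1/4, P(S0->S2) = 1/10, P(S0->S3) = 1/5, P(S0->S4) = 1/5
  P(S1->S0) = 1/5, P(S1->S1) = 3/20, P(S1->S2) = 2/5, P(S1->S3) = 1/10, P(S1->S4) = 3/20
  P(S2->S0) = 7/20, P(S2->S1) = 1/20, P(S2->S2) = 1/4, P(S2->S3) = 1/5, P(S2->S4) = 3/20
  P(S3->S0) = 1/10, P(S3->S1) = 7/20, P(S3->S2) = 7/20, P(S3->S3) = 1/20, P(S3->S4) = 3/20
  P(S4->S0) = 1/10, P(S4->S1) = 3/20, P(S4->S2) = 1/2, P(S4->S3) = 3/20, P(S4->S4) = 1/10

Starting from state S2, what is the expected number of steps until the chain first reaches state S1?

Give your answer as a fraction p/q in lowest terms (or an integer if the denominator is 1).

Answer: 53680/8837

Derivation:
Let h_i = expected steps to first reach S1 from state i.
Boundary: h_S1 = 0.
First-step equations for the other states:
  h_S0 = 1 + 1/4*h_S0 + 1/4*h_S1 + 1/10*h_S2 + 1/5*h_S3 + 1/5*h_S4
  h_S2 = 1 + 7/20*h_S0 + 1/20*h_S1 + 1/4*h_S2 + 1/5*h_S3 + 3/20*h_S4
  h_S3 = 1 + 1/10*h_S0 + 7/20*h_S1 + 7/20*h_S2 + 1/20*h_S3 + 3/20*h_S4
  h_S4 = 1 + 1/10*h_S0 + 3/20*h_S1 + 1/2*h_S2 + 3/20*h_S3 + 1/10*h_S4

Substituting h_S1 = 0 and rearranging gives the linear system (I - Q) h = 1:
  [3/4, -1/10, -1/5, -1/5] . (h_S0, h_S2, h_S3, h_S4) = 1
  [-7/20, 3/4, -1/5, -3/20] . (h_S0, h_S2, h_S3, h_S4) = 1
  [-1/10, -7/20, 19/20, -3/20] . (h_S0, h_S2, h_S3, h_S4) = 1
  [-1/10, -1/2, -3/20, 9/10] . (h_S0, h_S2, h_S3, h_S4) = 1

Solving yields:
  h_S0 = 43820/8837
  h_S2 = 53680/8837
  h_S3 = 41820/8837
  h_S4 = 51480/8837

Starting state is S2, so the expected hitting time is h_S2 = 53680/8837.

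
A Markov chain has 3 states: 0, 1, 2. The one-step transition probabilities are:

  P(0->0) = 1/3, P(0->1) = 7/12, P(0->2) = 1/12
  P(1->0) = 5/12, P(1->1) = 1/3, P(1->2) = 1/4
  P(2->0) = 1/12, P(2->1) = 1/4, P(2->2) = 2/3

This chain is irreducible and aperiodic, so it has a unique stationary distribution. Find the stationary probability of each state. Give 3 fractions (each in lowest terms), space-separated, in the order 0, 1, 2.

The stationary distribution satisfies pi = pi * P, i.e.:
  pi_0 = 1/3*pi_0 + 5/12*pi_1 + 1/12*pi_2
  pi_1 = 7/12*pi_0 + 1/3*pi_1 + 1/4*pi_2
  pi_2 = 1/12*pi_0 + 1/4*pi_1 + 2/3*pi_2
with normalization: pi_0 + pi_1 + pi_2 = 1.

Using the first 2 balance equations plus normalization, the linear system A*pi = b is:
  [-2/3, 5/12, 1/12] . pi = 0
  [7/12, -2/3, 1/4] . pi = 0
  [1, 1, 1] . pi = 1

Solving yields:
  pi_0 = 23/83
  pi_1 = 31/83
  pi_2 = 29/83

Verification (pi * P):
  23/83*1/3 + 31/83*5/12 + 29/83*1/12 = 23/83 = pi_0  (ok)
  23/83*7/12 + 31/83*1/3 + 29/83*1/4 = 31/83 = pi_1  (ok)
  23/83*1/12 + 31/83*1/4 + 29/83*2/3 = 29/83 = pi_2  (ok)

Answer: 23/83 31/83 29/83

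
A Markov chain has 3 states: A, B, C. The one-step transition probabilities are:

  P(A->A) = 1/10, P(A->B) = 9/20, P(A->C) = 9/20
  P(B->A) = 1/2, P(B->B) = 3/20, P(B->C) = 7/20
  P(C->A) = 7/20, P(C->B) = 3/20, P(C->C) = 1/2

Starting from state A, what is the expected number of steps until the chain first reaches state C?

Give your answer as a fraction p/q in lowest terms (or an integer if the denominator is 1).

Answer: 65/27

Derivation:
Let h_i = expected steps to first reach C from state i.
Boundary: h_C = 0.
First-step equations for the other states:
  h_A = 1 + 1/10*h_A + 9/20*h_B + 9/20*h_C
  h_B = 1 + 1/2*h_A + 3/20*h_B + 7/20*h_C

Substituting h_C = 0 and rearranging gives the linear system (I - Q) h = 1:
  [9/10, -9/20] . (h_A, h_B) = 1
  [-1/2, 17/20] . (h_A, h_B) = 1

Solving yields:
  h_A = 65/27
  h_B = 70/27

Starting state is A, so the expected hitting time is h_A = 65/27.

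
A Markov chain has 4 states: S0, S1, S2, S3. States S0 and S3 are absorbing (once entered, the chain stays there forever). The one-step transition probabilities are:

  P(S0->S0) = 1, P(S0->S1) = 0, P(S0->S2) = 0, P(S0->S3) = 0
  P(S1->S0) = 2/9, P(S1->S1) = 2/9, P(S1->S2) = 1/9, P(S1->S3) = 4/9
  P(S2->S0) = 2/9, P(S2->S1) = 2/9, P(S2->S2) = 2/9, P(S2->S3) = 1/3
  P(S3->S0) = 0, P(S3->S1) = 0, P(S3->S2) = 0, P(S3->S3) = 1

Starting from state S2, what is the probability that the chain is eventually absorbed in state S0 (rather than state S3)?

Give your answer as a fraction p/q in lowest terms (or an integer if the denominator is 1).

Answer: 18/47

Derivation:
Let a_i = P(absorbed in S0 | start in state i).
Boundary conditions: a_S0 = 1, a_S3 = 0.
For each transient state i, a_i = sum_j P(i->j) * a_j:
  a_S1 = 2/9*a_S0 + 2/9*a_S1 + 1/9*a_S2 + 4/9*a_S3
  a_S2 = 2/9*a_S0 + 2/9*a_S1 + 2/9*a_S2 + 1/3*a_S3

Substituting a_S0 = 1 and a_S3 = 0, rearrange to (I - Q) a = r where r[i] = P(i -> S0):
  [7/9, -1/9] . (a_S1, a_S2) = 2/9
  [-2/9, 7/9] . (a_S1, a_S2) = 2/9

Solving yields:
  a_S1 = 16/47
  a_S2 = 18/47

Starting state is S2, so the absorption probability is a_S2 = 18/47.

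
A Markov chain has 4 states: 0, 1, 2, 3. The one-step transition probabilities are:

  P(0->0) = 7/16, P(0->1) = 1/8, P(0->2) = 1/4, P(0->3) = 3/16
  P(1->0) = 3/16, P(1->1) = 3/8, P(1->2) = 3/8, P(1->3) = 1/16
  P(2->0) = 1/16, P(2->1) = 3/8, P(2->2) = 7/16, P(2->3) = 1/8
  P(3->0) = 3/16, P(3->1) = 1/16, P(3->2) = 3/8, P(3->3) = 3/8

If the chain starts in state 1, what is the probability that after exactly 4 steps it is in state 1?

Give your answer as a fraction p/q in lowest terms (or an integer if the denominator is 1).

Answer: 18439/65536

Derivation:
Computing P^4 by repeated multiplication:
P^1 =
  0: [7/16, 1/8, 1/4, 3/16]
  1: [3/16, 3/8, 3/8, 1/16]
  2: [1/16, 3/8, 7/16, 1/8]
  3: [3/16, 1/16, 3/8, 3/8]
P^2 =
  0: [17/64, 53/256, 43/128, 49/256]
  1: [3/16, 79/256, 3/8, 33/256]
  2: [19/128, 41/128, 101/256, 35/256]
  3: [3/16, 27/128, 3/8, 29/128]
P^3 =
  0: [217/1024, 1019/4096, 743/2048, 723/4096]
  1: [3/16, 1179/4096, 3/8, 613/4096]
  2: [359/2048, 1209/4096, 1561/4096, 19/128]
  3: [3/16, 527/2048, 3/8, 369/2048]
P^4 =
  0: [3197/16384, 17489/65536, 12163/32768, 10933/65536]
  1: [3/16, 18439/65536, 3/8, 10233/65536]
  2: [6019/32768, 2333/8192, 24701/65536, 10133/65536]
  3: [3/16, 8907/32768, 3/8, 5429/32768]

(P^4)[1 -> 1] = 18439/65536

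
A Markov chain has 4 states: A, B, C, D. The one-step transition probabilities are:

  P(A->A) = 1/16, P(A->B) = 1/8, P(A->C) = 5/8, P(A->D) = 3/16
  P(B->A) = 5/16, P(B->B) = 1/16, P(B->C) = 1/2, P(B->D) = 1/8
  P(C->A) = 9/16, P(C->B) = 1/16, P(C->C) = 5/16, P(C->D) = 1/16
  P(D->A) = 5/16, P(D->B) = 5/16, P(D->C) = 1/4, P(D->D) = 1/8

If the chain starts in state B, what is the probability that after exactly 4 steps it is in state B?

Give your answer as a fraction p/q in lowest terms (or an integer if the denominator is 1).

Computing P^4 by repeated multiplication:
P^1 =
  A: [1/16, 1/8, 5/8, 3/16]
  B: [5/16, 1/16, 1/2, 1/8]
  C: [9/16, 1/16, 5/16, 1/16]
  D: [5/16, 5/16, 1/4, 1/8]
P^2 =
  A: [29/64, 29/256, 11/32, 23/256]
  B: [23/64, 29/256, 53/128, 29/256]
  C: [1/4, 29/256, 127/256, 9/64]
  D: [19/64, 29/256, 59/128, 33/256]
P^3 =
  A: [73/256, 29/256, 481/1024, 135/1024]
  B: [167/512, 29/256, 899/2048, 249/2048]
  C: [383/1024, 29/256, 1651/4096, 449/4096]
  D: [181/512, 29/256, 857/2048, 235/2048]
P^4 =
  A: [1469/4096, 29/256, 6793/16384, 1859/16384]
  B: [2791/8192, 29/256, 14027/32768, 3865/32768]
  C: [5239/16384, 29/256, 29083/65536, 8073/65536]
  D: [2693/8192, 29/256, 14321/32768, 3963/32768]

(P^4)[B -> B] = 29/256

Answer: 29/256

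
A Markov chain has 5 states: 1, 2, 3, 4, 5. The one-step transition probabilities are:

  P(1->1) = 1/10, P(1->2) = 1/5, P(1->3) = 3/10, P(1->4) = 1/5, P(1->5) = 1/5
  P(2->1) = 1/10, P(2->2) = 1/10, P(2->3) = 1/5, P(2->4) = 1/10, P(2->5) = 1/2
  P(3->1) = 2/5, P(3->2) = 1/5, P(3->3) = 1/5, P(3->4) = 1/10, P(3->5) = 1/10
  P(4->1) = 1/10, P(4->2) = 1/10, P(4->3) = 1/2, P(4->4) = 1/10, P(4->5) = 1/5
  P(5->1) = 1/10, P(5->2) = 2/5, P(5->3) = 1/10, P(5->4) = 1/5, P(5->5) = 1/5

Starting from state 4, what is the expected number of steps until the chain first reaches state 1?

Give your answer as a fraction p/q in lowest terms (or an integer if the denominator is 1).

Answer: 560/101

Derivation:
Let h_i = expected steps to first reach 1 from state i.
Boundary: h_1 = 0.
First-step equations for the other states:
  h_2 = 1 + 1/10*h_1 + 1/10*h_2 + 1/5*h_3 + 1/10*h_4 + 1/2*h_5
  h_3 = 1 + 2/5*h_1 + 1/5*h_2 + 1/5*h_3 + 1/10*h_4 + 1/10*h_5
  h_4 = 1 + 1/10*h_1 + 1/10*h_2 + 1/2*h_3 + 1/10*h_4 + 1/5*h_5
  h_5 = 1 + 1/10*h_1 + 2/5*h_2 + 1/10*h_3 + 1/5*h_4 + 1/5*h_5

Substituting h_1 = 0 and rearranging gives the linear system (I - Q) h = 1:
  [9/10, -1/5, -1/10, -1/2] . (h_2, h_3, h_4, h_5) = 1
  [-1/5, 4/5, -1/10, -1/10] . (h_2, h_3, h_4, h_5) = 1
  [-1/10, -1/2, 9/10, -1/5] . (h_2, h_3, h_4, h_5) = 1
  [-2/5, -1/10, -1/5, 4/5] . (h_2, h_3, h_4, h_5) = 1

Solving yields:
  h_2 = 620/101
  h_3 = 430/101
  h_4 = 560/101
  h_5 = 630/101

Starting state is 4, so the expected hitting time is h_4 = 560/101.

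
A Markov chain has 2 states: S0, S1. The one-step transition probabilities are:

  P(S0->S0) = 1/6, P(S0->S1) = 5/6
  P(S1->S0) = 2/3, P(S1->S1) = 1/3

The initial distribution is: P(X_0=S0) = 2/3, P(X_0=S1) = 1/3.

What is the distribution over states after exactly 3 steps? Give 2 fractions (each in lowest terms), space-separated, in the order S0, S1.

Answer: 5/12 7/12

Derivation:
Propagating the distribution step by step (d_{t+1} = d_t * P):
d_0 = (S0=2/3, S1=1/3)
  d_1[S0] = 2/3*1/6 + 1/3*2/3 = 1/3
  d_1[S1] = 2/3*5/6 + 1/3*1/3 = 2/3
d_1 = (S0=1/3, S1=2/3)
  d_2[S0] = 1/3*1/6 + 2/3*2/3 = 1/2
  d_2[S1] = 1/3*5/6 + 2/3*1/3 = 1/2
d_2 = (S0=1/2, S1=1/2)
  d_3[S0] = 1/2*1/6 + 1/2*2/3 = 5/12
  d_3[S1] = 1/2*5/6 + 1/2*1/3 = 7/12
d_3 = (S0=5/12, S1=7/12)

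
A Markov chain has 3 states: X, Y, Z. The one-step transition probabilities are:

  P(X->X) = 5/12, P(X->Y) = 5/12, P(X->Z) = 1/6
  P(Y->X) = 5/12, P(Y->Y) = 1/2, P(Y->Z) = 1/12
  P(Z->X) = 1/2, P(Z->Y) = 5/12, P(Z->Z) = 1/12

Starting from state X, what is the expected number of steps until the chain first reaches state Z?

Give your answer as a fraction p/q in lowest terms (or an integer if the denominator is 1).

Let h_i = expected steps to first reach Z from state i.
Boundary: h_Z = 0.
First-step equations for the other states:
  h_X = 1 + 5/12*h_X + 5/12*h_Y + 1/6*h_Z
  h_Y = 1 + 5/12*h_X + 1/2*h_Y + 1/12*h_Z

Substituting h_Z = 0 and rearranging gives the linear system (I - Q) h = 1:
  [7/12, -5/12] . (h_X, h_Y) = 1
  [-5/12, 1/2] . (h_X, h_Y) = 1

Solving yields:
  h_X = 132/17
  h_Y = 144/17

Starting state is X, so the expected hitting time is h_X = 132/17.

Answer: 132/17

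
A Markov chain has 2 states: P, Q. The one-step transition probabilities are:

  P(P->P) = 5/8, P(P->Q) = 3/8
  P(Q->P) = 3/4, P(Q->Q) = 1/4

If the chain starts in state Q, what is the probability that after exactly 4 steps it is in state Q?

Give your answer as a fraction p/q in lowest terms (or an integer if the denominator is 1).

Computing P^4 by repeated multiplication:
P^1 =
  P: [5/8, 3/8]
  Q: [3/4, 1/4]
P^2 =
  P: [43/64, 21/64]
  Q: [21/32, 11/32]
P^3 =
  P: [341/512, 171/512]
  Q: [171/256, 85/256]
P^4 =
  P: [2731/4096, 1365/4096]
  Q: [1365/2048, 683/2048]

(P^4)[Q -> Q] = 683/2048

Answer: 683/2048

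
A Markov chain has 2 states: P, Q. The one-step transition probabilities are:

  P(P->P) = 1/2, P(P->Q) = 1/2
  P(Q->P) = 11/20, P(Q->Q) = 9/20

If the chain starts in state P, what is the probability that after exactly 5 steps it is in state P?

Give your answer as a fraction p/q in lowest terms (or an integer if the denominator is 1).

Computing P^5 by repeated multiplication:
P^1 =
  P: [1/2, 1/2]
  Q: [11/20, 9/20]
P^2 =
  P: [21/40, 19/40]
  Q: [209/400, 191/400]
P^3 =
  P: [419/800, 381/800]
  Q: [4191/8000, 3809/8000]
P^4 =
  P: [8381/16000, 7619/16000]
  Q: [83809/160000, 76191/160000]
P^5 =
  P: [167619/320000, 152381/320000]
  Q: [1676191/3200000, 1523809/3200000]

(P^5)[P -> P] = 167619/320000

Answer: 167619/320000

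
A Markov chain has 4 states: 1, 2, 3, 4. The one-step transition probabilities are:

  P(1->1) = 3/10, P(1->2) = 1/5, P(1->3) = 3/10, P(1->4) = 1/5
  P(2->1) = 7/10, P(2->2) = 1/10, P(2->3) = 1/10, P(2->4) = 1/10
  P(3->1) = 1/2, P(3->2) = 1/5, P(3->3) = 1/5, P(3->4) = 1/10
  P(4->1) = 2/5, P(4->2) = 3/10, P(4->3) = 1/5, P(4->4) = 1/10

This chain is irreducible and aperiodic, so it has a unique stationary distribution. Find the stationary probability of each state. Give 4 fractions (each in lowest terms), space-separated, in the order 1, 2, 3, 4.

The stationary distribution satisfies pi = pi * P, i.e.:
  pi_1 = 3/10*pi_1 + 7/10*pi_2 + 1/2*pi_3 + 2/5*pi_4
  pi_2 = 1/5*pi_1 + 1/10*pi_2 + 1/5*pi_3 + 3/10*pi_4
  pi_3 = 3/10*pi_1 + 1/10*pi_2 + 1/5*pi_3 + 1/5*pi_4
  pi_4 = 1/5*pi_1 + 1/10*pi_2 + 1/10*pi_3 + 1/10*pi_4
with normalization: pi_1 + pi_2 + pi_3 + pi_4 = 1.

Using the first 3 balance equations plus normalization, the linear system A*pi = b is:
  [-7/10, 7/10, 1/2, 2/5] . pi = 0
  [1/5, -9/10, 1/5, 3/10] . pi = 0
  [3/10, 1/10, -4/5, 1/5] . pi = 0
  [1, 1, 1, 1] . pi = 1

Solving yields:
  pi_1 = 581/1329
  pi_2 = 259/1329
  pi_3 = 298/1329
  pi_4 = 191/1329

Verification (pi * P):
  581/1329*3/10 + 259/1329*7/10 + 298/1329*1/2 + 191/1329*2/5 = 581/1329 = pi_1  (ok)
  581/1329*1/5 + 259/1329*1/10 + 298/1329*1/5 + 191/1329*3/10 = 259/1329 = pi_2  (ok)
  581/1329*3/10 + 259/1329*1/10 + 298/1329*1/5 + 191/1329*1/5 = 298/1329 = pi_3  (ok)
  581/1329*1/5 + 259/1329*1/10 + 298/1329*1/10 + 191/1329*1/10 = 191/1329 = pi_4  (ok)

Answer: 581/1329 259/1329 298/1329 191/1329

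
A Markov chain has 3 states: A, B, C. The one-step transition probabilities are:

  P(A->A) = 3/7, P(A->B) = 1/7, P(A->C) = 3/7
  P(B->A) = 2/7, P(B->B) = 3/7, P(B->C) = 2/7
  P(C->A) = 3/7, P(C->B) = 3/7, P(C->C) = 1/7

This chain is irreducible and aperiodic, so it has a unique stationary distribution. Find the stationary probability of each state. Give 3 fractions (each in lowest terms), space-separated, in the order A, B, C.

The stationary distribution satisfies pi = pi * P, i.e.:
  pi_A = 3/7*pi_A + 2/7*pi_B + 3/7*pi_C
  pi_B = 1/7*pi_A + 3/7*pi_B + 3/7*pi_C
  pi_C = 3/7*pi_A + 2/7*pi_B + 1/7*pi_C
with normalization: pi_A + pi_B + pi_C = 1.

Using the first 2 balance equations plus normalization, the linear system A*pi = b is:
  [-4/7, 2/7, 3/7] . pi = 0
  [1/7, -4/7, 3/7] . pi = 0
  [1, 1, 1] . pi = 1

Solving yields:
  pi_A = 18/47
  pi_B = 15/47
  pi_C = 14/47

Verification (pi * P):
  18/47*3/7 + 15/47*2/7 + 14/47*3/7 = 18/47 = pi_A  (ok)
  18/47*1/7 + 15/47*3/7 + 14/47*3/7 = 15/47 = pi_B  (ok)
  18/47*3/7 + 15/47*2/7 + 14/47*1/7 = 14/47 = pi_C  (ok)

Answer: 18/47 15/47 14/47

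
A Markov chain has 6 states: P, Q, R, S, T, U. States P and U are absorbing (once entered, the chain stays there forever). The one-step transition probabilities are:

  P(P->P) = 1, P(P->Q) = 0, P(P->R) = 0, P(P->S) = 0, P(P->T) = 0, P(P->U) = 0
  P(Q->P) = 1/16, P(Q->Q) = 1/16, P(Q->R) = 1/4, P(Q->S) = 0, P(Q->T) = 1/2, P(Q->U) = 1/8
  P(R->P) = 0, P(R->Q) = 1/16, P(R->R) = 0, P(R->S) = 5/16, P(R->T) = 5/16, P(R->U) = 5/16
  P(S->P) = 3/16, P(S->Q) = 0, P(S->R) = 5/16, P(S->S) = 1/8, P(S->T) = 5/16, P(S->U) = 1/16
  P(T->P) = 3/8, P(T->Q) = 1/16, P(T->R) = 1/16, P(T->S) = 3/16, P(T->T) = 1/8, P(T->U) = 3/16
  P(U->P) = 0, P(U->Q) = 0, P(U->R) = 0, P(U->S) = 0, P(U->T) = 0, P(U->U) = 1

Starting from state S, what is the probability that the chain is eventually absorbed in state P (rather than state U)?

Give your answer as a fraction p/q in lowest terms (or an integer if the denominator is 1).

Answer: 6323/10904

Derivation:
Let a_i = P(absorbed in P | start in state i).
Boundary conditions: a_P = 1, a_U = 0.
For each transient state i, a_i = sum_j P(i->j) * a_j:
  a_Q = 1/16*a_P + 1/16*a_Q + 1/4*a_R + 0*a_S + 1/2*a_T + 1/8*a_U
  a_R = 0*a_P + 1/16*a_Q + 0*a_R + 5/16*a_S + 5/16*a_T + 5/16*a_U
  a_S = 3/16*a_P + 0*a_Q + 5/16*a_R + 1/8*a_S + 5/16*a_T + 1/16*a_U
  a_T = 3/8*a_P + 1/16*a_Q + 1/16*a_R + 3/16*a_S + 1/8*a_T + 3/16*a_U

Substituting a_P = 1 and a_U = 0, rearrange to (I - Q) a = r where r[i] = P(i -> P):
  [15/16, -1/4, 0, -1/2] . (a_Q, a_R, a_S, a_T) = 1/16
  [-1/16, 1, -5/16, -5/16] . (a_Q, a_R, a_S, a_T) = 0
  [0, -5/16, 7/8, -5/16] . (a_Q, a_R, a_S, a_T) = 3/16
  [-1/16, -1/16, -3/16, 7/8] . (a_Q, a_R, a_S, a_T) = 3/8

Solving yields:
  a_Q = 1375/2726
  a_R = 4425/10904
  a_S = 6323/10904
  a_T = 6737/10904

Starting state is S, so the absorption probability is a_S = 6323/10904.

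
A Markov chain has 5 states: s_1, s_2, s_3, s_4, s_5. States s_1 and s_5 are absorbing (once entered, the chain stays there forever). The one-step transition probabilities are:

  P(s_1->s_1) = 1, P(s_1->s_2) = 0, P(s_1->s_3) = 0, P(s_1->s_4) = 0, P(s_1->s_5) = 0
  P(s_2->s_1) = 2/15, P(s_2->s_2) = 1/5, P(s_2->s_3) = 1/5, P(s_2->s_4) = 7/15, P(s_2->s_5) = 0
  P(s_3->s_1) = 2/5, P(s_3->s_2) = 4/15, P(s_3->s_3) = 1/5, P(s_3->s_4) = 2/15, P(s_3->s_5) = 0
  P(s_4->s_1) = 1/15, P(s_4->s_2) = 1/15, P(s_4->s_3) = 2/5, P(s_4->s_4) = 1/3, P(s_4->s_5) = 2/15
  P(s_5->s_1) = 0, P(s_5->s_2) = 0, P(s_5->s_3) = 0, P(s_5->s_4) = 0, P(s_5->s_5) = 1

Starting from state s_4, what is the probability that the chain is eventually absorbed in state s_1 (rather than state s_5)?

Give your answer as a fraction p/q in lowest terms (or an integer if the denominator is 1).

Answer: 109/153

Derivation:
Let a_i = P(absorbed in s_1 | start in state i).
Boundary conditions: a_s_1 = 1, a_s_5 = 0.
For each transient state i, a_i = sum_j P(i->j) * a_j:
  a_s_2 = 2/15*a_s_1 + 1/5*a_s_2 + 1/5*a_s_3 + 7/15*a_s_4 + 0*a_s_5
  a_s_3 = 2/5*a_s_1 + 4/15*a_s_2 + 1/5*a_s_3 + 2/15*a_s_4 + 0*a_s_5
  a_s_4 = 1/15*a_s_1 + 1/15*a_s_2 + 2/5*a_s_3 + 1/3*a_s_4 + 2/15*a_s_5

Substituting a_s_1 = 1 and a_s_5 = 0, rearrange to (I - Q) a = r where r[i] = P(i -> s_1):
  [4/5, -1/5, -7/15] . (a_s_2, a_s_3, a_s_4) = 2/15
  [-4/15, 4/5, -2/15] . (a_s_2, a_s_3, a_s_4) = 2/5
  [-1/15, -2/5, 2/3] . (a_s_2, a_s_3, a_s_4) = 1/15

Solving yields:
  a_s_2 = 41/51
  a_s_3 = 407/459
  a_s_4 = 109/153

Starting state is s_4, so the absorption probability is a_s_4 = 109/153.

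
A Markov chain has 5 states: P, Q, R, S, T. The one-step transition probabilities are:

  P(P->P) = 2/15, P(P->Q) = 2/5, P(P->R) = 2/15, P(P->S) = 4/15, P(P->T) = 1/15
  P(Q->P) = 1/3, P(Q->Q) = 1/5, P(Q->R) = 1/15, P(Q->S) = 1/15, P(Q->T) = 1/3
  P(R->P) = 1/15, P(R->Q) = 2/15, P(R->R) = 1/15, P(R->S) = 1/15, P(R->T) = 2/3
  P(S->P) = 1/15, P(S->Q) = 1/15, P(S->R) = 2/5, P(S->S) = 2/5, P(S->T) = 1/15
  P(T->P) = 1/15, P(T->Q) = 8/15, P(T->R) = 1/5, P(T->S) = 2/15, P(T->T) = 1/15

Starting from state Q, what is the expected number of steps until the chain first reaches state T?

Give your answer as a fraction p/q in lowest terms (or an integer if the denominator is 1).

Let h_i = expected steps to first reach T from state i.
Boundary: h_T = 0.
First-step equations for the other states:
  h_P = 1 + 2/15*h_P + 2/5*h_Q + 2/15*h_R + 4/15*h_S + 1/15*h_T
  h_Q = 1 + 1/3*h_P + 1/5*h_Q + 1/15*h_R + 1/15*h_S + 1/3*h_T
  h_R = 1 + 1/15*h_P + 2/15*h_Q + 1/15*h_R + 1/15*h_S + 2/3*h_T
  h_S = 1 + 1/15*h_P + 1/15*h_Q + 2/5*h_R + 2/5*h_S + 1/15*h_T

Substituting h_T = 0 and rearranging gives the linear system (I - Q) h = 1:
  [13/15, -2/5, -2/15, -4/15] . (h_P, h_Q, h_R, h_S) = 1
  [-1/3, 4/5, -1/15, -1/15] . (h_P, h_Q, h_R, h_S) = 1
  [-1/15, -2/15, 14/15, -1/15] . (h_P, h_Q, h_R, h_S) = 1
  [-1/15, -1/15, -2/5, 3/5] . (h_P, h_Q, h_R, h_S) = 1

Solving yields:
  h_P = 18175/4149
  h_Q = 14900/4149
  h_R = 3020/1383
  h_S = 16630/4149

Starting state is Q, so the expected hitting time is h_Q = 14900/4149.

Answer: 14900/4149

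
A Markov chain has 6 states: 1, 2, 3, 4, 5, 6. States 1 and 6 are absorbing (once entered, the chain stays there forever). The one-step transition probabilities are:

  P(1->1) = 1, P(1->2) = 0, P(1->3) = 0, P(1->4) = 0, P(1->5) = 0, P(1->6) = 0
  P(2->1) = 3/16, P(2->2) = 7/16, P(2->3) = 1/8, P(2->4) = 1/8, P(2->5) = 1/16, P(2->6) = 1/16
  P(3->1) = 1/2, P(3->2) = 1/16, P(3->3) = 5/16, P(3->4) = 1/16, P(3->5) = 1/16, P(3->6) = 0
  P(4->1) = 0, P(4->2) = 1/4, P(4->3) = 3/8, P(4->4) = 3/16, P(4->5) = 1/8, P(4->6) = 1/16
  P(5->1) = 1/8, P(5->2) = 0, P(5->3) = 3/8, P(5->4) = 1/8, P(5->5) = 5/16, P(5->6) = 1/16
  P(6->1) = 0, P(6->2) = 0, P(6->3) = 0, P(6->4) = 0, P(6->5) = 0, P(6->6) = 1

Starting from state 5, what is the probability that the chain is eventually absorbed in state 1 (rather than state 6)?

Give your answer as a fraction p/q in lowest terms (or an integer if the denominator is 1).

Answer: 9028/10589

Derivation:
Let a_i = P(absorbed in 1 | start in state i).
Boundary conditions: a_1 = 1, a_6 = 0.
For each transient state i, a_i = sum_j P(i->j) * a_j:
  a_2 = 3/16*a_1 + 7/16*a_2 + 1/8*a_3 + 1/8*a_4 + 1/16*a_5 + 1/16*a_6
  a_3 = 1/2*a_1 + 1/16*a_2 + 5/16*a_3 + 1/16*a_4 + 1/16*a_5 + 0*a_6
  a_4 = 0*a_1 + 1/4*a_2 + 3/8*a_3 + 3/16*a_4 + 1/8*a_5 + 1/16*a_6
  a_5 = 1/8*a_1 + 0*a_2 + 3/8*a_3 + 1/8*a_4 + 5/16*a_5 + 1/16*a_6

Substituting a_1 = 1 and a_6 = 0, rearrange to (I - Q) a = r where r[i] = P(i -> 1):
  [9/16, -1/8, -1/8, -1/16] . (a_2, a_3, a_4, a_5) = 3/16
  [-1/16, 11/16, -1/16, -1/16] . (a_2, a_3, a_4, a_5) = 1/2
  [-1/4, -3/8, 13/16, -1/8] . (a_2, a_3, a_4, a_5) = 0
  [0, -3/8, -1/8, 11/16] . (a_2, a_3, a_4, a_5) = 1/8

Solving yields:
  a_2 = 8721/10589
  a_3 = 10109/10589
  a_4 = 8738/10589
  a_5 = 9028/10589

Starting state is 5, so the absorption probability is a_5 = 9028/10589.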